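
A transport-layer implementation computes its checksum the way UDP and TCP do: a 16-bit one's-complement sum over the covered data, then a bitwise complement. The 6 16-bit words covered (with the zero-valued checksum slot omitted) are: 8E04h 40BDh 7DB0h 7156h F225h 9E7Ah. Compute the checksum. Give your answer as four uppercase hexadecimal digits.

One's-complement addition (fold any carry out of bit 15 back into bit 0):
  0x8E04 + 0x40BD = 0x0CEC1
  0xCEC1 + 0x7DB0 = 0x14C71 → wrap carry → 0x4C72
  0x4C72 + 0x7156 = 0x0BDC8
  0xBDC8 + 0xF225 = 0x1AFED → wrap carry → 0xAFEE
  0xAFEE + 0x9E7A = 0x14E68 → wrap carry → 0x4E69
One's-complement sum = 0x4E69.
Checksum = ~0x4E69 & 0xFFFF = 0xB196.

B196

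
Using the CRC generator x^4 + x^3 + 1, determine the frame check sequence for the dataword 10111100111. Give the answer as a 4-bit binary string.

0000

Append 4 zeros: 101111001110000. Divide by 11001 (XOR where the leading bit is 1):
  pos 0: 10111 XOR 11001 = 01110
  pos 1: 11101 XOR 11001 = 00100
  pos 3: 10000 XOR 11001 = 01001
  pos 4: 10011 XOR 11001 = 01010
  pos 5: 10101 XOR 11001 = 01100
  pos 6: 11001 XOR 11001 = 00000
Remainder (last 4 bits) = 0000. This is the CRC / FCS.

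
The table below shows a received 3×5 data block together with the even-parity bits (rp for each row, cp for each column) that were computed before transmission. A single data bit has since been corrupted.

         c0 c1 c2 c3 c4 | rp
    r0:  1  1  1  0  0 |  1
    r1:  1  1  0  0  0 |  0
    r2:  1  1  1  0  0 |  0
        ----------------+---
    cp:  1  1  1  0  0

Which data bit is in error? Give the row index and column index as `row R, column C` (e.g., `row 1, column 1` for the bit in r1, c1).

row 2, column 2

Recompute each row's even parity and compare to rp:
  r0: data parity 1, sent rp 1 → ok
  r1: data parity 0, sent rp 0 → ok
  r2: data parity 1, sent rp 0 → mismatch
Recompute each column's even parity and compare to cp:
  c0: data parity 1, sent cp 1 → ok
  c1: data parity 1, sent cp 1 → ok
  c2: data parity 0, sent cp 1 → mismatch
  c3: data parity 0, sent cp 0 → ok
  c4: data parity 0, sent cp 0 → ok
Exactly one row (r2) and one column (c2) fail → the flipped bit is at their intersection.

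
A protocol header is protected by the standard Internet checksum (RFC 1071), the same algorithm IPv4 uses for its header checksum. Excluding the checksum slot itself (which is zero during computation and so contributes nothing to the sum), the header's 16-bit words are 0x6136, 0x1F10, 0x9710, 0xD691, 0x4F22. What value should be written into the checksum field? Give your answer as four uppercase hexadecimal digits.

C2F4

One's-complement addition (fold any carry out of bit 15 back into bit 0):
  0x6136 + 0x1F10 = 0x08046
  0x8046 + 0x9710 = 0x11756 → wrap carry → 0x1757
  0x1757 + 0xD691 = 0x0EDE8
  0xEDE8 + 0x4F22 = 0x13D0A → wrap carry → 0x3D0B
One's-complement sum = 0x3D0B.
Checksum = ~0x3D0B & 0xFFFF = 0xC2F4.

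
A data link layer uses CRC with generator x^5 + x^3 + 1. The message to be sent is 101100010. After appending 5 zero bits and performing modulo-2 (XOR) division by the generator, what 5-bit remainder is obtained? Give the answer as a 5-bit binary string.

11011

Append 5 zeros: 10110001000000. Divide by 101001 (XOR where the leading bit is 1):
  pos 0: 101100 XOR 101001 = 000101
  pos 3: 101010 XOR 101001 = 000011
  pos 7: 110000 XOR 101001 = 011001
  pos 8: 110010 XOR 101001 = 011011
Remainder (last 5 bits) = 11011. This is the CRC / FCS.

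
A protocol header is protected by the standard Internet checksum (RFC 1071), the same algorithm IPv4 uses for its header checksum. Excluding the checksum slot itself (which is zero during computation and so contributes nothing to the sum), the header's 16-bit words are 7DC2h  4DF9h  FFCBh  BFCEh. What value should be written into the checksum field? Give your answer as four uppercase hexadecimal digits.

74A9

One's-complement addition (fold any carry out of bit 15 back into bit 0):
  0x7DC2 + 0x4DF9 = 0x0CBBB
  0xCBBB + 0xFFCB = 0x1CB86 → wrap carry → 0xCB87
  0xCB87 + 0xBFCE = 0x18B55 → wrap carry → 0x8B56
One's-complement sum = 0x8B56.
Checksum = ~0x8B56 & 0xFFFF = 0x74A9.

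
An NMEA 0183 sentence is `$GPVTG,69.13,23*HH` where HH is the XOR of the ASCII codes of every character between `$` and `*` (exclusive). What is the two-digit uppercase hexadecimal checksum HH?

XOR the ASCII codes of the payload characters:
  'G' = 0x47 → acc = 0x47
  'P' = 0x50 → acc = 0x17
  'V' = 0x56 → acc = 0x41
  'T' = 0x54 → acc = 0x15
  'G' = 0x47 → acc = 0x52
  ',' = 0x2C → acc = 0x7E
  '6' = 0x36 → acc = 0x48
  '9' = 0x39 → acc = 0x71
  '.' = 0x2E → acc = 0x5F
  '1' = 0x31 → acc = 0x6E
  '3' = 0x33 → acc = 0x5D
  ',' = 0x2C → acc = 0x71
  '2' = 0x32 → acc = 0x43
  '3' = 0x33 → acc = 0x70
Checksum = 0x70.

70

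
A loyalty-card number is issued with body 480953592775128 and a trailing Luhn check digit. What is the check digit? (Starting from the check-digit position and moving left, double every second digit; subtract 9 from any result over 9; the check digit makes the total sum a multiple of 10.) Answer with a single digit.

9

Partial digits right→left: 8 2 1 5 7 7 2 9 5 3 5 9 0 8 4
Double every second digit counting from the check-digit position (so the 1st, 3rd, 5th, ... of the partial from the right).
  doubled (with −9 where >9): 7 2 5 4 1 1 0 8 → sum 28
  kept as-is: 2 5 7 9 3 9 8 → sum 43
Total = 28 + 43 = 71.
Check digit = (10 − (71 mod 10)) mod 10 = 9.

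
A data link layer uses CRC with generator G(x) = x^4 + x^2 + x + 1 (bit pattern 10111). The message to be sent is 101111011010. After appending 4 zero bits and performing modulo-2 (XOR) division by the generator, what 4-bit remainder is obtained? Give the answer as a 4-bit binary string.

0101

Append 4 zeros: 1011110110100000. Divide by 10111 (XOR where the leading bit is 1):
  pos 0: 10111 XOR 10111 = 00000
  pos 5: 10110 XOR 10111 = 00001
  pos 9: 11000 XOR 10111 = 01111
  pos 10: 11110 XOR 10111 = 01001
  pos 11: 10010 XOR 10111 = 00101
Remainder (last 4 bits) = 0101. This is the CRC / FCS.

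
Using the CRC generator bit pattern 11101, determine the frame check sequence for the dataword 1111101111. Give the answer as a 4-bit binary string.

Append 4 zeros: 11111011110000. Divide by 11101 (XOR where the leading bit is 1):
  pos 0: 11111 XOR 11101 = 00010
  pos 3: 10011 XOR 11101 = 01110
  pos 4: 11101 XOR 11101 = 00000
  pos 9: 10000 XOR 11101 = 01101
Remainder (last 4 bits) = 1101. This is the CRC / FCS.

1101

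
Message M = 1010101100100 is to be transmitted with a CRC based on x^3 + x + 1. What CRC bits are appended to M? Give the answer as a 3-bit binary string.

Append 3 zeros: 1010101100100000. Divide by 1011 (XOR where the leading bit is 1):
  pos 0: 1010 XOR 1011 = 0001
  pos 3: 1101 XOR 1011 = 0110
  pos 4: 1101 XOR 1011 = 0110
  pos 5: 1100 XOR 1011 = 0111
  pos 6: 1110 XOR 1011 = 0101
  pos 7: 1011 XOR 1011 = 0000
Remainder (last 3 bits) = 000. This is the CRC / FCS.

000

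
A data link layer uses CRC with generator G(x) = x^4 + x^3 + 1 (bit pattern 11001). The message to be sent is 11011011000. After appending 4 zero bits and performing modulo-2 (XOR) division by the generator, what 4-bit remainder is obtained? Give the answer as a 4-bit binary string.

Append 4 zeros: 110110110000000. Divide by 11001 (XOR where the leading bit is 1):
  pos 0: 11011 XOR 11001 = 00010
  pos 3: 10011 XOR 11001 = 01010
  pos 4: 10100 XOR 11001 = 01101
  pos 5: 11010 XOR 11001 = 00011
  pos 8: 11000 XOR 11001 = 00001
Remainder (last 4 bits) = 0100. This is the CRC / FCS.

0100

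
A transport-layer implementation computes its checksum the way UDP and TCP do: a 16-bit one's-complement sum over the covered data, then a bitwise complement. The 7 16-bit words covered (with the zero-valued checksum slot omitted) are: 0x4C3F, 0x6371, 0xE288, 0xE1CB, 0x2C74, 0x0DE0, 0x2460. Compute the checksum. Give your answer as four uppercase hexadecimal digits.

2D46

One's-complement addition (fold any carry out of bit 15 back into bit 0):
  0x4C3F + 0x6371 = 0x0AFB0
  0xAFB0 + 0xE288 = 0x19238 → wrap carry → 0x9239
  0x9239 + 0xE1CB = 0x17404 → wrap carry → 0x7405
  0x7405 + 0x2C74 = 0x0A079
  0xA079 + 0x0DE0 = 0x0AE59
  0xAE59 + 0x2460 = 0x0D2B9
One's-complement sum = 0xD2B9.
Checksum = ~0xD2B9 & 0xFFFF = 0x2D46.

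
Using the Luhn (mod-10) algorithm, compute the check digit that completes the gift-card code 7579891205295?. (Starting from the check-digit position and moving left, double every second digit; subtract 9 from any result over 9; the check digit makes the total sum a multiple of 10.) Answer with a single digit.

Partial digits right→left: 5 9 2 5 0 2 1 9 8 9 7 5 7
Double every second digit counting from the check-digit position (so the 1st, 3rd, 5th, ... of the partial from the right).
  doubled (with −9 where >9): 1 4 0 2 7 5 5 → sum 24
  kept as-is: 9 5 2 9 9 5 → sum 39
Total = 24 + 39 = 63.
Check digit = (10 − (63 mod 10)) mod 10 = 7.

7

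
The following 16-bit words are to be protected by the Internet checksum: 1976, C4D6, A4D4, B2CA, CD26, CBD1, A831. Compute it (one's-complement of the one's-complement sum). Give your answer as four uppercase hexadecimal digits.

One's-complement addition (fold any carry out of bit 15 back into bit 0):
  0x1976 + 0xC4D6 = 0x0DE4C
  0xDE4C + 0xA4D4 = 0x18320 → wrap carry → 0x8321
  0x8321 + 0xB2CA = 0x135EB → wrap carry → 0x35EC
  0x35EC + 0xCD26 = 0x10312 → wrap carry → 0x0313
  0x0313 + 0xCBD1 = 0x0CEE4
  0xCEE4 + 0xA831 = 0x17715 → wrap carry → 0x7716
One's-complement sum = 0x7716.
Checksum = ~0x7716 & 0xFFFF = 0x88E9.

88E9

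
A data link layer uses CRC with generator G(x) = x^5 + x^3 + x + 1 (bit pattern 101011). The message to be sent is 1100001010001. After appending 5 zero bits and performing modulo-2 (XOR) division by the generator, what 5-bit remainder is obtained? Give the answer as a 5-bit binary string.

11100

Append 5 zeros: 110000101000100000. Divide by 101011 (XOR where the leading bit is 1):
  pos 0: 110000 XOR 101011 = 011011
  pos 1: 110111 XOR 101011 = 011100
  pos 2: 111000 XOR 101011 = 010011
  pos 3: 100111 XOR 101011 = 001100
  pos 5: 110000 XOR 101011 = 011011
  pos 6: 110110 XOR 101011 = 011101
  pos 7: 111011 XOR 101011 = 010000
  pos 8: 100000 XOR 101011 = 001011
  pos 10: 101100 XOR 101011 = 000111
Remainder (last 5 bits) = 11100. This is the CRC / FCS.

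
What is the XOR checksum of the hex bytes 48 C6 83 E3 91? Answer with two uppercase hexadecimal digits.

XOR the bytes together:
  start with 0x48
  0x48 ⊕ 0xC6 = 0x8E
  0x8E ⊕ 0x83 = 0x0D
  0x0D ⊕ 0xE3 = 0xEE
  0xEE ⊕ 0x91 = 0x7F

7F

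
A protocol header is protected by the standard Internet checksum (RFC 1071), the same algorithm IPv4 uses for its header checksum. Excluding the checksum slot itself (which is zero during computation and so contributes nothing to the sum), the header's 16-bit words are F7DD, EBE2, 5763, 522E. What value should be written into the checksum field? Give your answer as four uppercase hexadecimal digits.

72AD

One's-complement addition (fold any carry out of bit 15 back into bit 0):
  0xF7DD + 0xEBE2 = 0x1E3BF → wrap carry → 0xE3C0
  0xE3C0 + 0x5763 = 0x13B23 → wrap carry → 0x3B24
  0x3B24 + 0x522E = 0x08D52
One's-complement sum = 0x8D52.
Checksum = ~0x8D52 & 0xFFFF = 0x72AD.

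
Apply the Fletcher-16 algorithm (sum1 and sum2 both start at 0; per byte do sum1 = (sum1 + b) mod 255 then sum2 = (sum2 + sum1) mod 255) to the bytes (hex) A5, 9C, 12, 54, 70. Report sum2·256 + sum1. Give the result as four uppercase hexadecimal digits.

Running sums (mod 255):
  after byte 0 (A5): sum1=165, sum2=165
  after byte 1 (9C): sum1=66, sum2=231
  after byte 2 (12): sum1=84, sum2=60
  after byte 3 (54): sum1=168, sum2=228
  after byte 4 (70): sum1=25, sum2=253
Checksum = sum2·256 + sum1 = 253·256 + 25 = 64793 = 0xFD19.

FD19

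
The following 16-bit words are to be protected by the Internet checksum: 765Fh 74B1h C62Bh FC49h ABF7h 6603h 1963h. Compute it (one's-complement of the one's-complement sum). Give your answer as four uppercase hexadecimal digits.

One's-complement addition (fold any carry out of bit 15 back into bit 0):
  0x765F + 0x74B1 = 0x0EB10
  0xEB10 + 0xC62B = 0x1B13B → wrap carry → 0xB13C
  0xB13C + 0xFC49 = 0x1AD85 → wrap carry → 0xAD86
  0xAD86 + 0xABF7 = 0x1597D → wrap carry → 0x597E
  0x597E + 0x6603 = 0x0BF81
  0xBF81 + 0x1963 = 0x0D8E4
One's-complement sum = 0xD8E4.
Checksum = ~0xD8E4 & 0xFFFF = 0x271B.

271B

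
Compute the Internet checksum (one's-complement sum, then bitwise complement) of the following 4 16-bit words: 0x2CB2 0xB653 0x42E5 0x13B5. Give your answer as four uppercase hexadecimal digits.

C65F

One's-complement addition (fold any carry out of bit 15 back into bit 0):
  0x2CB2 + 0xB653 = 0x0E305
  0xE305 + 0x42E5 = 0x125EA → wrap carry → 0x25EB
  0x25EB + 0x13B5 = 0x039A0
One's-complement sum = 0x39A0.
Checksum = ~0x39A0 & 0xFFFF = 0xC65F.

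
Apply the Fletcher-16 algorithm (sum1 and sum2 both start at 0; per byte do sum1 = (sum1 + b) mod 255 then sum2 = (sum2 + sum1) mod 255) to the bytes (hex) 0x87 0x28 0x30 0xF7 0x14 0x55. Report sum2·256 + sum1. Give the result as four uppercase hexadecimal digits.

Running sums (mod 255):
  after byte 0 (0x87): sum1=135, sum2=135
  after byte 1 (0x28): sum1=175, sum2=55
  after byte 2 (0x30): sum1=223, sum2=23
  after byte 3 (0xF7): sum1=215, sum2=238
  after byte 4 (0x14): sum1=235, sum2=218
  after byte 5 (0x55): sum1=65, sum2=28
Checksum = sum2·256 + sum1 = 28·256 + 65 = 7233 = 0x1C41.

1C41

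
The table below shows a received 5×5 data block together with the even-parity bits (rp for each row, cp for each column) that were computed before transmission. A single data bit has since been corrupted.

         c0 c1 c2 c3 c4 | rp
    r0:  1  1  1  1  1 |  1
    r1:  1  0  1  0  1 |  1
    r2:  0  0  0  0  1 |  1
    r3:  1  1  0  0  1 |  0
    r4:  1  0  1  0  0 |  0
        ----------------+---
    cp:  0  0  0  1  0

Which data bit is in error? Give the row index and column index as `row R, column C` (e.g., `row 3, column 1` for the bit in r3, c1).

row 3, column 2

Recompute each row's even parity and compare to rp:
  r0: data parity 1, sent rp 1 → ok
  r1: data parity 1, sent rp 1 → ok
  r2: data parity 1, sent rp 1 → ok
  r3: data parity 1, sent rp 0 → mismatch
  r4: data parity 0, sent rp 0 → ok
Recompute each column's even parity and compare to cp:
  c0: data parity 0, sent cp 0 → ok
  c1: data parity 0, sent cp 0 → ok
  c2: data parity 1, sent cp 0 → mismatch
  c3: data parity 1, sent cp 1 → ok
  c4: data parity 0, sent cp 0 → ok
Exactly one row (r3) and one column (c2) fail → the flipped bit is at their intersection.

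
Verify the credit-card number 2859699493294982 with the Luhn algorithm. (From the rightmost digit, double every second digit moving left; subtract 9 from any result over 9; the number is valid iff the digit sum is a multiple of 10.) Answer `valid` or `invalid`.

invalid

From the right, keep odd positions and double even positions (subtract 9 from any doubled value over 9):
  doubled (positions 2,4,...): 7 8 4 9 9 3 1 4 → sum 45
  kept (positions 1,3,...): 2 9 9 3 4 9 9 8 → sum 53
Total = 98.
98 mod 10 = 8, so the number is invalid.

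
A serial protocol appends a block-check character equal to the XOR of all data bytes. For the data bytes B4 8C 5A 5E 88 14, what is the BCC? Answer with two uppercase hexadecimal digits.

XOR the bytes together:
  start with 0xB4
  0xB4 ⊕ 0x8C = 0x38
  0x38 ⊕ 0x5A = 0x62
  0x62 ⊕ 0x5E = 0x3C
  0x3C ⊕ 0x88 = 0xB4
  0xB4 ⊕ 0x14 = 0xA0

A0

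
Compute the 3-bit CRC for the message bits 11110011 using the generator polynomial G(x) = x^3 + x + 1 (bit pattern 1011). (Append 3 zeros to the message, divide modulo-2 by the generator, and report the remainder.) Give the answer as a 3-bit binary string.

001

Append 3 zeros: 11110011000. Divide by 1011 (XOR where the leading bit is 1):
  pos 0: 1111 XOR 1011 = 0100
  pos 1: 1000 XOR 1011 = 0011
  pos 3: 1101 XOR 1011 = 0110
  pos 4: 1101 XOR 1011 = 0110
  pos 5: 1100 XOR 1011 = 0111
  pos 6: 1110 XOR 1011 = 0101
  pos 7: 1010 XOR 1011 = 0001
Remainder (last 3 bits) = 001. This is the CRC / FCS.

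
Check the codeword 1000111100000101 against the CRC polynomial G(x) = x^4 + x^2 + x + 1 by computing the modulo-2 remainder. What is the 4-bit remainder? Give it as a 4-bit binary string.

1110

Modulo-2 division of 1000111100000101 by 10111:
  pos 0: 10001 XOR 10111 = 00110
  pos 2: 11011 XOR 10111 = 01100
  pos 3: 11001 XOR 10111 = 01110
  pos 4: 11100 XOR 10111 = 01011
  pos 5: 10110 XOR 10111 = 00001
  pos 9: 10001 XOR 10111 = 00110
  pos 11: 11001 XOR 10111 = 01110
Remainder = 1110 (nonzero — an error is detected).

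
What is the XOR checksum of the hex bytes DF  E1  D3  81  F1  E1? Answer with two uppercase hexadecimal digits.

XOR the bytes together:
  start with 0xDF
  0xDF ⊕ 0xE1 = 0x3E
  0x3E ⊕ 0xD3 = 0xED
  0xED ⊕ 0x81 = 0x6C
  0x6C ⊕ 0xF1 = 0x9D
  0x9D ⊕ 0xE1 = 0x7C

7C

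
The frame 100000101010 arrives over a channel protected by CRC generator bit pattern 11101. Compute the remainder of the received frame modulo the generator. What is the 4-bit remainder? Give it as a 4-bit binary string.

Modulo-2 division of 100000101010 by 11101:
  pos 0: 10000 XOR 11101 = 01101
  pos 1: 11010 XOR 11101 = 00111
  pos 3: 11110 XOR 11101 = 00011
  pos 6: 11101 XOR 11101 = 00000
Remainder = 0000 (zero — the frame passes the CRC check).

0000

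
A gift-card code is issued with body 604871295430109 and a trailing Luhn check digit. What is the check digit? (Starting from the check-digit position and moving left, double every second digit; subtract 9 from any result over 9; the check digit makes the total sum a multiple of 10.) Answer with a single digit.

Partial digits right→left: 9 0 1 0 3 4 5 9 2 1 7 8 4 0 6
Double every second digit counting from the check-digit position (so the 1st, 3rd, 5th, ... of the partial from the right).
  doubled (with −9 where >9): 9 2 6 1 4 5 8 3 → sum 38
  kept as-is: 0 0 4 9 1 8 0 → sum 22
Total = 38 + 22 = 60.
Check digit = (10 − (60 mod 10)) mod 10 = 0.

0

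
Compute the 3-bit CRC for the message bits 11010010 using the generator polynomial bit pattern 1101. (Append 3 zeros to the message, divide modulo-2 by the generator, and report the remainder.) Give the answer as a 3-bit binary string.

111

Append 3 zeros: 11010010000. Divide by 1101 (XOR where the leading bit is 1):
  pos 0: 1101 XOR 1101 = 0000
  pos 6: 1000 XOR 1101 = 0101
  pos 7: 1010 XOR 1101 = 0111
Remainder (last 3 bits) = 111. This is the CRC / FCS.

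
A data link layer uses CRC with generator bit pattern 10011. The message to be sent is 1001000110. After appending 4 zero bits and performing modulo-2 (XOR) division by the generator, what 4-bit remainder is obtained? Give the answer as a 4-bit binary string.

Append 4 zeros: 10010001100000. Divide by 10011 (XOR where the leading bit is 1):
  pos 0: 10010 XOR 10011 = 00001
  pos 4: 10011 XOR 10011 = 00000
Remainder (last 4 bits) = 0000. This is the CRC / FCS.

0000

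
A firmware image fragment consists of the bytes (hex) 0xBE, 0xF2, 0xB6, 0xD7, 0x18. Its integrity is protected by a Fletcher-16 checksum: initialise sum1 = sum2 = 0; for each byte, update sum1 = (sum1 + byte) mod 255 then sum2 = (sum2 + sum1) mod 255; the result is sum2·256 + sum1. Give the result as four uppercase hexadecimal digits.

Running sums (mod 255):
  after byte 0 (0xBE): sum1=190, sum2=190
  after byte 1 (0xF2): sum1=177, sum2=112
  after byte 2 (0xB6): sum1=104, sum2=216
  after byte 3 (0xD7): sum1=64, sum2=25
  after byte 4 (0x18): sum1=88, sum2=113
Checksum = sum2·256 + sum1 = 113·256 + 88 = 29016 = 0x7158.

7158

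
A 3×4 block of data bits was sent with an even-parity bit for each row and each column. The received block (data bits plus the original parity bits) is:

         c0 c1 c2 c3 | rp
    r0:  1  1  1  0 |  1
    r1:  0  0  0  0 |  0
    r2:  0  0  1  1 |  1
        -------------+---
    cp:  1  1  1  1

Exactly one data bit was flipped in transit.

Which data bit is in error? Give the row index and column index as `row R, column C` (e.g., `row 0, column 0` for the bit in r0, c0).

Recompute each row's even parity and compare to rp:
  r0: data parity 1, sent rp 1 → ok
  r1: data parity 0, sent rp 0 → ok
  r2: data parity 0, sent rp 1 → mismatch
Recompute each column's even parity and compare to cp:
  c0: data parity 1, sent cp 1 → ok
  c1: data parity 1, sent cp 1 → ok
  c2: data parity 0, sent cp 1 → mismatch
  c3: data parity 1, sent cp 1 → ok
Exactly one row (r2) and one column (c2) fail → the flipped bit is at their intersection.

row 2, column 2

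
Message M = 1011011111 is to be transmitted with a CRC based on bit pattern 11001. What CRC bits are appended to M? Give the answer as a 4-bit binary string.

Append 4 zeros: 10110111110000. Divide by 11001 (XOR where the leading bit is 1):
  pos 0: 10110 XOR 11001 = 01111
  pos 1: 11111 XOR 11001 = 00110
  pos 3: 11011 XOR 11001 = 00010
  pos 6: 10110 XOR 11001 = 01111
  pos 7: 11110 XOR 11001 = 00111
  pos 9: 11100 XOR 11001 = 00101
Remainder (last 4 bits) = 0101. This is the CRC / FCS.

0101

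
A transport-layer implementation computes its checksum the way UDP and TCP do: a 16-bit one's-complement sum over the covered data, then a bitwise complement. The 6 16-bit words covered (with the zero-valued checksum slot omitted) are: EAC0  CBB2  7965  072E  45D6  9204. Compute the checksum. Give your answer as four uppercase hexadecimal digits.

F11D

One's-complement addition (fold any carry out of bit 15 back into bit 0):
  0xEAC0 + 0xCBB2 = 0x1B672 → wrap carry → 0xB673
  0xB673 + 0x7965 = 0x12FD8 → wrap carry → 0x2FD9
  0x2FD9 + 0x072E = 0x03707
  0x3707 + 0x45D6 = 0x07CDD
  0x7CDD + 0x9204 = 0x10EE1 → wrap carry → 0x0EE2
One's-complement sum = 0x0EE2.
Checksum = ~0x0EE2 & 0xFFFF = 0xF11D.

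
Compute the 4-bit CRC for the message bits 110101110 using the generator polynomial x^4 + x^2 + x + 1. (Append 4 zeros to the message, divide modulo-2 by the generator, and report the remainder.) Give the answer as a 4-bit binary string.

Append 4 zeros: 1101011100000. Divide by 10111 (XOR where the leading bit is 1):
  pos 0: 11010 XOR 10111 = 01101
  pos 1: 11011 XOR 10111 = 01100
  pos 2: 11001 XOR 10111 = 01110
  pos 3: 11101 XOR 10111 = 01010
  pos 4: 10100 XOR 10111 = 00011
  pos 7: 11000 XOR 10111 = 01111
  pos 8: 11110 XOR 10111 = 01001
Remainder (last 4 bits) = 1001. This is the CRC / FCS.

1001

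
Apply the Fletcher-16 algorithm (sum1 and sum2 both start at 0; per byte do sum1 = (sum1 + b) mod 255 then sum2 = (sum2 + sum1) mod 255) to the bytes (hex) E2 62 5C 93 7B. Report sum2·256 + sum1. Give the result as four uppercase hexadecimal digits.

Running sums (mod 255):
  after byte 0 (E2): sum1=226, sum2=226
  after byte 1 (62): sum1=69, sum2=40
  after byte 2 (5C): sum1=161, sum2=201
  after byte 3 (93): sum1=53, sum2=254
  after byte 4 (7B): sum1=176, sum2=175
Checksum = sum2·256 + sum1 = 175·256 + 176 = 44976 = 0xAFB0.

AFB0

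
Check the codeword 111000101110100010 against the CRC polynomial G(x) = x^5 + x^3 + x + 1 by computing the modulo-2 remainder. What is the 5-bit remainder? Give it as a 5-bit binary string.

Modulo-2 division of 111000101110100010 by 101011:
  pos 0: 111000 XOR 101011 = 010011
  pos 1: 100111 XOR 101011 = 001100
  pos 3: 110001 XOR 101011 = 011010
  pos 4: 110101 XOR 101011 = 011110
  pos 5: 111101 XOR 101011 = 010110
  pos 6: 101100 XOR 101011 = 000111
  pos 9: 111100 XOR 101011 = 010111
  pos 10: 101110 XOR 101011 = 000101
Remainder = 10110 (nonzero — an error is detected).

10110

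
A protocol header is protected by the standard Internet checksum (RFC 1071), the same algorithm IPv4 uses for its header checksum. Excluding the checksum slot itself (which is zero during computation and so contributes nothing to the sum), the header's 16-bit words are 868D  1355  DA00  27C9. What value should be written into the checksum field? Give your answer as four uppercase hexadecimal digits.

6453

One's-complement addition (fold any carry out of bit 15 back into bit 0):
  0x868D + 0x1355 = 0x099E2
  0x99E2 + 0xDA00 = 0x173E2 → wrap carry → 0x73E3
  0x73E3 + 0x27C9 = 0x09BAC
One's-complement sum = 0x9BAC.
Checksum = ~0x9BAC & 0xFFFF = 0x6453.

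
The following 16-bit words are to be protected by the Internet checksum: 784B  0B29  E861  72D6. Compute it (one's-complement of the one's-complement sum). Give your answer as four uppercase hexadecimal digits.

2153

One's-complement addition (fold any carry out of bit 15 back into bit 0):
  0x784B + 0x0B29 = 0x08374
  0x8374 + 0xE861 = 0x16BD5 → wrap carry → 0x6BD6
  0x6BD6 + 0x72D6 = 0x0DEAC
One's-complement sum = 0xDEAC.
Checksum = ~0xDEAC & 0xFFFF = 0x2153.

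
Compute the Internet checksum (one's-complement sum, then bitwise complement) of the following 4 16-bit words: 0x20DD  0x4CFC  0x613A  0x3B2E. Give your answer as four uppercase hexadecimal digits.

One's-complement addition (fold any carry out of bit 15 back into bit 0):
  0x20DD + 0x4CFC = 0x06DD9
  0x6DD9 + 0x613A = 0x0CF13
  0xCF13 + 0x3B2E = 0x10A41 → wrap carry → 0x0A42
One's-complement sum = 0x0A42.
Checksum = ~0x0A42 & 0xFFFF = 0xF5BD.

F5BD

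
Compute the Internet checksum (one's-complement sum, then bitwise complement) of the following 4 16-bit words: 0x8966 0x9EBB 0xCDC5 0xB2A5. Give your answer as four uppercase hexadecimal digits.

One's-complement addition (fold any carry out of bit 15 back into bit 0):
  0x8966 + 0x9EBB = 0x12821 → wrap carry → 0x2822
  0x2822 + 0xCDC5 = 0x0F5E7
  0xF5E7 + 0xB2A5 = 0x1A88C → wrap carry → 0xA88D
One's-complement sum = 0xA88D.
Checksum = ~0xA88D & 0xFFFF = 0x5772.

5772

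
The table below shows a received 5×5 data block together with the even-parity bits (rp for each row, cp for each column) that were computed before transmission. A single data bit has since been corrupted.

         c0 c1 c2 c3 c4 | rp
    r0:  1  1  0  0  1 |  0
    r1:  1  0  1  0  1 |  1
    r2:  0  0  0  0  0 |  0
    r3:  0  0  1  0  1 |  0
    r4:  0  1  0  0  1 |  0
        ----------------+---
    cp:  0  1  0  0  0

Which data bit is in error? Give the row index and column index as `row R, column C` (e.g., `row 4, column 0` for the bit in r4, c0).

Recompute each row's even parity and compare to rp:
  r0: data parity 1, sent rp 0 → mismatch
  r1: data parity 1, sent rp 1 → ok
  r2: data parity 0, sent rp 0 → ok
  r3: data parity 0, sent rp 0 → ok
  r4: data parity 0, sent rp 0 → ok
Recompute each column's even parity and compare to cp:
  c0: data parity 0, sent cp 0 → ok
  c1: data parity 0, sent cp 1 → mismatch
  c2: data parity 0, sent cp 0 → ok
  c3: data parity 0, sent cp 0 → ok
  c4: data parity 0, sent cp 0 → ok
Exactly one row (r0) and one column (c1) fail → the flipped bit is at their intersection.

row 0, column 1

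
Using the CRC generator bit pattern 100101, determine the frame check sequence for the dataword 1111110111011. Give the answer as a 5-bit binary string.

10001

Append 5 zeros: 111111011101100000. Divide by 100101 (XOR where the leading bit is 1):
  pos 0: 111111 XOR 100101 = 011010
  pos 1: 110100 XOR 100101 = 010001
  pos 2: 100011 XOR 100101 = 000110
  pos 5: 110110 XOR 100101 = 010011
  pos 6: 100111 XOR 100101 = 000010
  pos 10: 101000 XOR 100101 = 001101
  pos 12: 110100 XOR 100101 = 010001
Remainder (last 5 bits) = 10001. This is the CRC / FCS.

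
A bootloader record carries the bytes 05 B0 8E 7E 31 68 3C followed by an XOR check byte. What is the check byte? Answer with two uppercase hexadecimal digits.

20

XOR the bytes together:
  start with 0x05
  0x05 ⊕ 0xB0 = 0xB5
  0xB5 ⊕ 0x8E = 0x3B
  0x3B ⊕ 0x7E = 0x45
  0x45 ⊕ 0x31 = 0x74
  0x74 ⊕ 0x68 = 0x1C
  0x1C ⊕ 0x3C = 0x20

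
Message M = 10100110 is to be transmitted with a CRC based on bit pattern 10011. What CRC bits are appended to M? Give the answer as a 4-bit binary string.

1110

Append 4 zeros: 101001100000. Divide by 10011 (XOR where the leading bit is 1):
  pos 0: 10100 XOR 10011 = 00111
  pos 2: 11111 XOR 10011 = 01100
  pos 3: 11000 XOR 10011 = 01011
  pos 4: 10110 XOR 10011 = 00101
  pos 6: 10100 XOR 10011 = 00111
Remainder (last 4 bits) = 1110. This is the CRC / FCS.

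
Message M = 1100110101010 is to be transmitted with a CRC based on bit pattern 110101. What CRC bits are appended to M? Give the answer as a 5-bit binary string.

Append 5 zeros: 110011010101000000. Divide by 110101 (XOR where the leading bit is 1):
  pos 0: 110011 XOR 110101 = 000110
  pos 3: 110010 XOR 110101 = 000111
  pos 6: 111101 XOR 110101 = 001000
  pos 8: 100000 XOR 110101 = 010101
  pos 9: 101010 XOR 110101 = 011111
  pos 10: 111110 XOR 110101 = 001011
  pos 12: 101100 XOR 110101 = 011001
Remainder (last 5 bits) = 11001. This is the CRC / FCS.

11001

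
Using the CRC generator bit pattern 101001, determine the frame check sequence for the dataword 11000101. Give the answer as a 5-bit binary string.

Append 5 zeros: 1100010100000. Divide by 101001 (XOR where the leading bit is 1):
  pos 0: 110001 XOR 101001 = 011000
  pos 1: 110000 XOR 101001 = 011001
  pos 2: 110011 XOR 101001 = 011010
  pos 3: 110100 XOR 101001 = 011101
  pos 4: 111010 XOR 101001 = 010011
  pos 5: 100110 XOR 101001 = 001111
  pos 7: 111100 XOR 101001 = 010101
Remainder (last 5 bits) = 10101. This is the CRC / FCS.

10101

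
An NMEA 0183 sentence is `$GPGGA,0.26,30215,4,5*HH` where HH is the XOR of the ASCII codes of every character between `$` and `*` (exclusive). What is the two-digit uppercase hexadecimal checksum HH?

78

XOR the ASCII codes of the payload characters:
  'G' = 0x47 → acc = 0x47
  'P' = 0x50 → acc = 0x17
  'G' = 0x47 → acc = 0x50
  'G' = 0x47 → acc = 0x17
  'A' = 0x41 → acc = 0x56
  ',' = 0x2C → acc = 0x7A
  '0' = 0x30 → acc = 0x4A
  '.' = 0x2E → acc = 0x64
  '2' = 0x32 → acc = 0x56
  '6' = 0x36 → acc = 0x60
  ',' = 0x2C → acc = 0x4C
  '3' = 0x33 → acc = 0x7F
  '0' = 0x30 → acc = 0x4F
  '2' = 0x32 → acc = 0x7D
  '1' = 0x31 → acc = 0x4C
  '5' = 0x35 → acc = 0x79
  ',' = 0x2C → acc = 0x55
  '4' = 0x34 → acc = 0x61
  ',' = 0x2C → acc = 0x4D
  '5' = 0x35 → acc = 0x78
Checksum = 0x78.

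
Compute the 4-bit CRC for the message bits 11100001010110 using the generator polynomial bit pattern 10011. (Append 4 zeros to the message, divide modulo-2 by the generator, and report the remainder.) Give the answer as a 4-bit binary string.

1111

Append 4 zeros: 111000010101100000. Divide by 10011 (XOR where the leading bit is 1):
  pos 0: 11100 XOR 10011 = 01111
  pos 1: 11110 XOR 10011 = 01101
  pos 2: 11010 XOR 10011 = 01001
  pos 3: 10011 XOR 10011 = 00000
  pos 9: 10110 XOR 10011 = 00101
  pos 11: 10100 XOR 10011 = 00111
  pos 13: 11100 XOR 10011 = 01111
Remainder (last 4 bits) = 1111. This is the CRC / FCS.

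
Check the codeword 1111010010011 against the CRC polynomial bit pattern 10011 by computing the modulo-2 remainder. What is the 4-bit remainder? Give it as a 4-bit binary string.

Modulo-2 division of 1111010010011 by 10011:
  pos 0: 11110 XOR 10011 = 01101
  pos 1: 11011 XOR 10011 = 01000
  pos 2: 10000 XOR 10011 = 00011
  pos 5: 11010 XOR 10011 = 01001
  pos 6: 10010 XOR 10011 = 00001
Remainder = 0111 (nonzero — an error is detected).

0111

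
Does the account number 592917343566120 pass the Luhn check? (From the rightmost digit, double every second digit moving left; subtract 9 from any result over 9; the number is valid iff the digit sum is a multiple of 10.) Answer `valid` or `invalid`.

valid

From the right, keep odd positions and double even positions (subtract 9 from any doubled value over 9):
  doubled (positions 2,4,...): 4 3 1 8 5 9 9 → sum 39
  kept (positions 1,3,...): 0 1 6 3 3 1 2 5 → sum 21
Total = 60.
60 mod 10 = 0, so the number is valid.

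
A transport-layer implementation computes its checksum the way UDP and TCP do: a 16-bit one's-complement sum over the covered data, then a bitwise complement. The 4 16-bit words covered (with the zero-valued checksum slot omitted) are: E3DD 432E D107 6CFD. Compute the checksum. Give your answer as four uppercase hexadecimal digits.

One's-complement addition (fold any carry out of bit 15 back into bit 0):
  0xE3DD + 0x432E = 0x1270B → wrap carry → 0x270C
  0x270C + 0xD107 = 0x0F813
  0xF813 + 0x6CFD = 0x16510 → wrap carry → 0x6511
One's-complement sum = 0x6511.
Checksum = ~0x6511 & 0xFFFF = 0x9AEE.

9AEE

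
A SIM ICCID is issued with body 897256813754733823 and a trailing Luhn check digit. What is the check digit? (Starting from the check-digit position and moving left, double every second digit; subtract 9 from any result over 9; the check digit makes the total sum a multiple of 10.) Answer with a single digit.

Partial digits right→left: 3 2 8 3 3 7 4 5 7 3 1 8 6 5 2 7 9 8
Double every second digit counting from the check-digit position (so the 1st, 3rd, 5th, ... of the partial from the right).
  doubled (with −9 where >9): 6 7 6 8 5 2 3 4 9 → sum 50
  kept as-is: 2 3 7 5 3 8 5 7 8 → sum 48
Total = 50 + 48 = 98.
Check digit = (10 − (98 mod 10)) mod 10 = 2.

2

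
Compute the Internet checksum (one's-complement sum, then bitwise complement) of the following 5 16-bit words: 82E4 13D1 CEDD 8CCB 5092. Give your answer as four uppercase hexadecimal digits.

BD0E

One's-complement addition (fold any carry out of bit 15 back into bit 0):
  0x82E4 + 0x13D1 = 0x096B5
  0x96B5 + 0xCEDD = 0x16592 → wrap carry → 0x6593
  0x6593 + 0x8CCB = 0x0F25E
  0xF25E + 0x5092 = 0x142F0 → wrap carry → 0x42F1
One's-complement sum = 0x42F1.
Checksum = ~0x42F1 & 0xFFFF = 0xBD0E.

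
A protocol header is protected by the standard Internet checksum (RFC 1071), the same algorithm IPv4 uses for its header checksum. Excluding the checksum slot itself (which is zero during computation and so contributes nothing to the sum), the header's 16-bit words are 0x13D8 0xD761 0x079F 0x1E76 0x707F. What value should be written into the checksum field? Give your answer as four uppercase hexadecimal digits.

One's-complement addition (fold any carry out of bit 15 back into bit 0):
  0x13D8 + 0xD761 = 0x0EB39
  0xEB39 + 0x079F = 0x0F2D8
  0xF2D8 + 0x1E76 = 0x1114E → wrap carry → 0x114F
  0x114F + 0x707F = 0x081CE
One's-complement sum = 0x81CE.
Checksum = ~0x81CE & 0xFFFF = 0x7E31.

7E31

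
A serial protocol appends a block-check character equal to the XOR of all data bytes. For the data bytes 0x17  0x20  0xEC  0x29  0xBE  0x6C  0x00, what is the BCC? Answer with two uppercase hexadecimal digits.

20

XOR the bytes together:
  start with 0x17
  0x17 ⊕ 0x20 = 0x37
  0x37 ⊕ 0xEC = 0xDB
  0xDB ⊕ 0x29 = 0xF2
  0xF2 ⊕ 0xBE = 0x4C
  0x4C ⊕ 0x6C = 0x20
  0x20 ⊕ 0x00 = 0x20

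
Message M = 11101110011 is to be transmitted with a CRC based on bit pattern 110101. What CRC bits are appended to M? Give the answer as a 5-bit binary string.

Append 5 zeros: 1110111001100000. Divide by 110101 (XOR where the leading bit is 1):
  pos 0: 111011 XOR 110101 = 001110
  pos 2: 111010 XOR 110101 = 001111
  pos 4: 111101 XOR 110101 = 001000
  pos 6: 100010 XOR 110101 = 010111
  pos 7: 101110 XOR 110101 = 011011
  pos 8: 110110 XOR 110101 = 000011
Remainder (last 5 bits) = 01100. This is the CRC / FCS.

01100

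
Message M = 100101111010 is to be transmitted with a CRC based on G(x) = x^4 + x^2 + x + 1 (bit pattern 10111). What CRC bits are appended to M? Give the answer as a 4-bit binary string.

Append 4 zeros: 1001011110100000. Divide by 10111 (XOR where the leading bit is 1):
  pos 0: 10010 XOR 10111 = 00101
  pos 2: 10111 XOR 10111 = 00000
  pos 7: 11010 XOR 10111 = 01101
  pos 8: 11010 XOR 10111 = 01101
  pos 9: 11010 XOR 10111 = 01101
  pos 10: 11010 XOR 10111 = 01101
  pos 11: 11010 XOR 10111 = 01101
Remainder (last 4 bits) = 1101. This is the CRC / FCS.

1101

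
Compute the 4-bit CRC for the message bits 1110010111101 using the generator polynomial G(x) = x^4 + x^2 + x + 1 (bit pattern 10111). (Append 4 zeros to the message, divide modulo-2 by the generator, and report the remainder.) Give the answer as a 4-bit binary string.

Append 4 zeros: 11100101111010000. Divide by 10111 (XOR where the leading bit is 1):
  pos 0: 11100 XOR 10111 = 01011
  pos 1: 10111 XOR 10111 = 00000
  pos 7: 11110 XOR 10111 = 01001
  pos 8: 10011 XOR 10111 = 00100
  pos 10: 10000 XOR 10111 = 00111
  pos 12: 11100 XOR 10111 = 01011
Remainder (last 4 bits) = 1011. This is the CRC / FCS.

1011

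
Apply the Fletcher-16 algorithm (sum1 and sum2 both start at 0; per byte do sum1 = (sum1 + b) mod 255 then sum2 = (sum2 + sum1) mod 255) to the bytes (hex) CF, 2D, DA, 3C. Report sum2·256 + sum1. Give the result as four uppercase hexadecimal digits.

B814

Running sums (mod 255):
  after byte 0 (CF): sum1=207, sum2=207
  after byte 1 (2D): sum1=252, sum2=204
  after byte 2 (DA): sum1=215, sum2=164
  after byte 3 (3C): sum1=20, sum2=184
Checksum = sum2·256 + sum1 = 184·256 + 20 = 47124 = 0xB814.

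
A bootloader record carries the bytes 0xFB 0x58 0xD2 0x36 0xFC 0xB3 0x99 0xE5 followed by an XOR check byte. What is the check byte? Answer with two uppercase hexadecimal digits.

74

XOR the bytes together:
  start with 0xFB
  0xFB ⊕ 0x58 = 0xA3
  0xA3 ⊕ 0xD2 = 0x71
  0x71 ⊕ 0x36 = 0x47
  0x47 ⊕ 0xFC = 0xBB
  0xBB ⊕ 0xB3 = 0x08
  0x08 ⊕ 0x99 = 0x91
  0x91 ⊕ 0xE5 = 0x74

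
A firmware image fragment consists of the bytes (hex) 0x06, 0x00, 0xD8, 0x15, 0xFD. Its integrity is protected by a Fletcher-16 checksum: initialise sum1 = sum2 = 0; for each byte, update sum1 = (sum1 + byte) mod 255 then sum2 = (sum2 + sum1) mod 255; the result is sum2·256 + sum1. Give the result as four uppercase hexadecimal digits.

Running sums (mod 255):
  after byte 0 (0x06): sum1=6, sum2=6
  after byte 1 (0x00): sum1=6, sum2=12
  after byte 2 (0xD8): sum1=222, sum2=234
  after byte 3 (0x15): sum1=243, sum2=222
  after byte 4 (0xFD): sum1=241, sum2=208
Checksum = sum2·256 + sum1 = 208·256 + 241 = 53489 = 0xD0F1.

D0F1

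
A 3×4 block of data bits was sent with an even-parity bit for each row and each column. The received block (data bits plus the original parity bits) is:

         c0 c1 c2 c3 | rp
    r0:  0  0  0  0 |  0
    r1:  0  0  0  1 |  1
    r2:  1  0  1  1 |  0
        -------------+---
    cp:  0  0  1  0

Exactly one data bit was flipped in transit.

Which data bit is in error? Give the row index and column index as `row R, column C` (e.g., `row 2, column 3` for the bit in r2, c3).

Recompute each row's even parity and compare to rp:
  r0: data parity 0, sent rp 0 → ok
  r1: data parity 1, sent rp 1 → ok
  r2: data parity 1, sent rp 0 → mismatch
Recompute each column's even parity and compare to cp:
  c0: data parity 1, sent cp 0 → mismatch
  c1: data parity 0, sent cp 0 → ok
  c2: data parity 1, sent cp 1 → ok
  c3: data parity 0, sent cp 0 → ok
Exactly one row (r2) and one column (c0) fail → the flipped bit is at their intersection.

row 2, column 0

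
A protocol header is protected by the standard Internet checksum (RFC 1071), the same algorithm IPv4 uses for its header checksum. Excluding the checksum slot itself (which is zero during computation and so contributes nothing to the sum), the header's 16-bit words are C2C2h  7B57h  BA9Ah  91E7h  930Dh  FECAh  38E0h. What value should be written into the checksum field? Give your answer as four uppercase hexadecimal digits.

AAAA

One's-complement addition (fold any carry out of bit 15 back into bit 0):
  0xC2C2 + 0x7B57 = 0x13E19 → wrap carry → 0x3E1A
  0x3E1A + 0xBA9A = 0x0F8B4
  0xF8B4 + 0x91E7 = 0x18A9B → wrap carry → 0x8A9C
  0x8A9C + 0x930D = 0x11DA9 → wrap carry → 0x1DAA
  0x1DAA + 0xFECA = 0x11C74 → wrap carry → 0x1C75
  0x1C75 + 0x38E0 = 0x05555
One's-complement sum = 0x5555.
Checksum = ~0x5555 & 0xFFFF = 0xAAAA.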